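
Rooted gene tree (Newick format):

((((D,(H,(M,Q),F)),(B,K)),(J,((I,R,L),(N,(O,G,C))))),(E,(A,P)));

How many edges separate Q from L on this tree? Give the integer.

9

The MRCA of Q and L is the node subtending (((D,(H,(M,Q),F)),(B,K)),(J,((I,R,L),(N,(O,G,C))))).
From Q up to that node: 5 branches. From L up to the same node: 4 branches. Total: 5 + 4 = 9.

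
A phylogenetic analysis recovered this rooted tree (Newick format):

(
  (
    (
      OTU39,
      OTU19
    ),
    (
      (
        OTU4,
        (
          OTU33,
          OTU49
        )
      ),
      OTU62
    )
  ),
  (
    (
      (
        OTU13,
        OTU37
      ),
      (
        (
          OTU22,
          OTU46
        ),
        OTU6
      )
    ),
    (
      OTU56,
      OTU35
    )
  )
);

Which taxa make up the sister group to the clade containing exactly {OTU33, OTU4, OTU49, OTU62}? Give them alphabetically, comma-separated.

The clade containing exactly {OTU33, OTU4, OTU49, OTU62} attaches to the tree at the node subtending ((OTU39,OTU19),((OTU4,(OTU33,OTU49)),OTU62)).
The other lineage descending from that same node — the sister group — is (OTU39,OTU19); its 2 tips in alphabetical order are the answer.

OTU19, OTU39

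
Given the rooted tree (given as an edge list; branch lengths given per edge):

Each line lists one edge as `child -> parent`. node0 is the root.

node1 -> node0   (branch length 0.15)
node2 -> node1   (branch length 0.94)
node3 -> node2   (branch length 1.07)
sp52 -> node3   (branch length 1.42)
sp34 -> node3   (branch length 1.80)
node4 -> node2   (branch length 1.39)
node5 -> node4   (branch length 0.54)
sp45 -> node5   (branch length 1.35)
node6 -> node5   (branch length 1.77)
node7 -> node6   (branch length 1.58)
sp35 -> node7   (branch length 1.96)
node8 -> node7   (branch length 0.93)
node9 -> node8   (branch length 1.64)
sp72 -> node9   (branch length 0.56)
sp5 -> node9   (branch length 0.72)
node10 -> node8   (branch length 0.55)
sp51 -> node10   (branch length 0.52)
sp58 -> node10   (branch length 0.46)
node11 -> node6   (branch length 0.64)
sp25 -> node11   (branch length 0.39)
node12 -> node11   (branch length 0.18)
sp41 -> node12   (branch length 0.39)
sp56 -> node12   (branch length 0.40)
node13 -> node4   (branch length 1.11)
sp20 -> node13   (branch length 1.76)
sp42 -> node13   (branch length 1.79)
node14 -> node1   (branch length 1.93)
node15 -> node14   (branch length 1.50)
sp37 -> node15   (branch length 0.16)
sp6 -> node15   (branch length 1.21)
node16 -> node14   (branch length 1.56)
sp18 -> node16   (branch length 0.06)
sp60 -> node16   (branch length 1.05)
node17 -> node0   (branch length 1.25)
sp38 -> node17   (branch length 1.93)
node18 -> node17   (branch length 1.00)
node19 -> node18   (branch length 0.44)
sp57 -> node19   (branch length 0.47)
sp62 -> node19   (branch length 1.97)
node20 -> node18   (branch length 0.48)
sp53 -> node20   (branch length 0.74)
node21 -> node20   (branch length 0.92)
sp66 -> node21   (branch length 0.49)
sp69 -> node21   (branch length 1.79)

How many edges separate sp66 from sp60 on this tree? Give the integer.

9

The MRCA of sp66 and sp60 is the root of the tree.
From sp66 up to that node: 5 branches. From sp60 up to the same node: 4 branches. Total: 5 + 4 = 9.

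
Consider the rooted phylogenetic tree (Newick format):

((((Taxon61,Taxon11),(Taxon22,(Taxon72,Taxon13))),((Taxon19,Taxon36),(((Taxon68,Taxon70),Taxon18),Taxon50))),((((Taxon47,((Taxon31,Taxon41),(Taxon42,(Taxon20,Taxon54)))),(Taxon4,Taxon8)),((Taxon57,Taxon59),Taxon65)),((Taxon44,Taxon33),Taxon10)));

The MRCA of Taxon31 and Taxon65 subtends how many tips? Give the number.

11

The MRCA of Taxon31 and Taxon65 is the node subtending (((Taxon47,((Taxon31,Taxon41),(Taxon42,(Taxon20,Taxon54)))),(Taxon4,Taxon8)),((Taxon57,Taxon59),Taxon65)).
That clade contains 11 terminal taxa: Taxon20, Taxon31, Taxon4, Taxon41, Taxon42, Taxon47, Taxon54, Taxon57, Taxon59, Taxon65, Taxon8.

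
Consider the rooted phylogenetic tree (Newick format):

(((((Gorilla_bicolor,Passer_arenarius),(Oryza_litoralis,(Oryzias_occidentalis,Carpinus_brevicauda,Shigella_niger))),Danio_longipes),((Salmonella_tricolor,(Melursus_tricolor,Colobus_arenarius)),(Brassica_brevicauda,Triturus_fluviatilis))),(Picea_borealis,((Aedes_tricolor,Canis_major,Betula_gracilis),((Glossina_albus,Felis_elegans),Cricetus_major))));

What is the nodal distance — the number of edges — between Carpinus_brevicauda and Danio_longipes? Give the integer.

The MRCA of Carpinus_brevicauda and Danio_longipes is the node subtending (((Gorilla_bicolor,Passer_arenarius),(Oryza_litoralis,(Oryzias_occidentalis,Carpinus_brevicauda,Shigella_niger))),Danio_longipes).
From Carpinus_brevicauda up to that node: 4 branches. From Danio_longipes up to the same node: 1 branch. Total: 4 + 1 = 5.

5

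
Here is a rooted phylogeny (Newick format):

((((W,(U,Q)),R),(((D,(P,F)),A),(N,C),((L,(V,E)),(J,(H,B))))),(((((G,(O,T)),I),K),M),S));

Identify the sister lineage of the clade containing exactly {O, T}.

The clade containing exactly {O, T} attaches to the tree at the node subtending (G,(O,T)).
The other lineage descending from that same node — the sister group — is the single tip G.

G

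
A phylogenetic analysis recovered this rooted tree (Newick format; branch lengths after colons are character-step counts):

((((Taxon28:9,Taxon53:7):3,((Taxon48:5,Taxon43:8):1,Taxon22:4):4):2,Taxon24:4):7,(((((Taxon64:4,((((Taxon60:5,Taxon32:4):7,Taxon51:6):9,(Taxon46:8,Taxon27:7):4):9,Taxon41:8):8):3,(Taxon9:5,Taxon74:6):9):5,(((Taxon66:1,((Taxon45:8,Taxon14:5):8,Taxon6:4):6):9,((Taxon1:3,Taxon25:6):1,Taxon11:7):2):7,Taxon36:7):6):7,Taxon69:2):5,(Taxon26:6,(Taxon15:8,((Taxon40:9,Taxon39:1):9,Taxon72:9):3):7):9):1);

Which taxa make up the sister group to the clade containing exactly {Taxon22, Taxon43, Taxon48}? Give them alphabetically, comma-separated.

The clade containing exactly {Taxon22, Taxon43, Taxon48} attaches to the tree at the node subtending ((Taxon28,Taxon53),((Taxon48,Taxon43),Taxon22)).
The other lineage descending from that same node — the sister group — is (Taxon28,Taxon53); its 2 tips in alphabetical order are the answer.

Taxon28, Taxon53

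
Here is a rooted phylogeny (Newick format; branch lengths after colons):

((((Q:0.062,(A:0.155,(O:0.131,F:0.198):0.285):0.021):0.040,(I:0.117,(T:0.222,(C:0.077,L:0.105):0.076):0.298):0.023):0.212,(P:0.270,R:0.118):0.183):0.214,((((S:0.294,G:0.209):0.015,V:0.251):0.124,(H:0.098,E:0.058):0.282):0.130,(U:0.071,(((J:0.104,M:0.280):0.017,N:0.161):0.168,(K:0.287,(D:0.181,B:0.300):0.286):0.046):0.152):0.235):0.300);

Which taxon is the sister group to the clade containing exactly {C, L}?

T

The clade containing exactly {C, L} attaches to the tree at the node subtending (T,(C,L)).
The other lineage descending from that same node — the sister group — is the single tip T.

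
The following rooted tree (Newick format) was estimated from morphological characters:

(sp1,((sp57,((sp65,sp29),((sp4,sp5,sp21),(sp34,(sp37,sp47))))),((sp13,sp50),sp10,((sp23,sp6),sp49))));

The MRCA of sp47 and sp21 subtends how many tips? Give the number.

The MRCA of sp47 and sp21 is the node subtending ((sp4,sp5,sp21),(sp34,(sp37,sp47))).
That clade contains 6 terminal taxa: sp21, sp34, sp37, sp4, sp47, sp5.

6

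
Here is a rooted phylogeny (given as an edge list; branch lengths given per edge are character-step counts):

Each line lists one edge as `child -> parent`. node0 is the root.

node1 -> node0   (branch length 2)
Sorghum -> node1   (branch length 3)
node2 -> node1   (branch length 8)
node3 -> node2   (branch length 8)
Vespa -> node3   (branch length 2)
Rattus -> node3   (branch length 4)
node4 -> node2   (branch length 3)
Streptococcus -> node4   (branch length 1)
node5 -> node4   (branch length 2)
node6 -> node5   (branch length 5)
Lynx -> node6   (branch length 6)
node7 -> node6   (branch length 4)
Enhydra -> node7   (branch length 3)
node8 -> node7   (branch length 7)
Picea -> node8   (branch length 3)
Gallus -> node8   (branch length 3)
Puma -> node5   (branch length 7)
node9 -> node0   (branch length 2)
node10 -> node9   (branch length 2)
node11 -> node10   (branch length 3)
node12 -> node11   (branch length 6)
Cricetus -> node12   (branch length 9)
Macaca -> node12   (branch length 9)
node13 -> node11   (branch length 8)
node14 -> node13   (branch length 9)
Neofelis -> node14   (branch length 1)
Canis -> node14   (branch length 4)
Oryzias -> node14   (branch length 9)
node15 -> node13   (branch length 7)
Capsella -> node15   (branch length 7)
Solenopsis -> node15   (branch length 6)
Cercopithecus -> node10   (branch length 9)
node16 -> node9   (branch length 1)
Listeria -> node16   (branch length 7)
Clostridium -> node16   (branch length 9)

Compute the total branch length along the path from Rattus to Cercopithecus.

35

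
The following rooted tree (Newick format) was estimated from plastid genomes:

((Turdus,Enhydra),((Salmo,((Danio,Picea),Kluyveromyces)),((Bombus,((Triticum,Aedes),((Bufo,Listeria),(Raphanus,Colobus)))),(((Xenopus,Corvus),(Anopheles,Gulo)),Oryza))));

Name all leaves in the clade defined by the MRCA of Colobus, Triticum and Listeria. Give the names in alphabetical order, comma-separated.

Aedes, Bufo, Colobus, Listeria, Raphanus, Triticum

Tracing Colobus: it sits inside (Raphanus,Colobus).
Tracing Triticum: it sits inside (Triticum,Aedes).
Tracing Listeria: it sits inside (Bufo,Listeria).
The smallest clade enclosing all 3 is ((Triticum,Aedes),((Bufo,Listeria),(Raphanus,Colobus))); the answer is its 6 terminal taxa in alphabetical order.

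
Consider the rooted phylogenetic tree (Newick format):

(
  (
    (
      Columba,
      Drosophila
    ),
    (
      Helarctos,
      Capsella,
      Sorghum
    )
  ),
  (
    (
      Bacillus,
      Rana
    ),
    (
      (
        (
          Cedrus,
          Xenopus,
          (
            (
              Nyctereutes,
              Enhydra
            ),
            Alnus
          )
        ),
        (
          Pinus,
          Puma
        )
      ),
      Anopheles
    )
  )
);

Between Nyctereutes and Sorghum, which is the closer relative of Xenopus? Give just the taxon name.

The MRCA of Xenopus and Nyctereutes subtends (Cedrus,Xenopus,((Nyctereutes,Enhydra),Alnus)) (5 taxa).
The MRCA of Xenopus and Sorghum is the root, subtending the entire tree (15 taxa).
The first is nested inside the second, so Xenopus shares a more recent common ancestor with Nyctereutes.

Nyctereutes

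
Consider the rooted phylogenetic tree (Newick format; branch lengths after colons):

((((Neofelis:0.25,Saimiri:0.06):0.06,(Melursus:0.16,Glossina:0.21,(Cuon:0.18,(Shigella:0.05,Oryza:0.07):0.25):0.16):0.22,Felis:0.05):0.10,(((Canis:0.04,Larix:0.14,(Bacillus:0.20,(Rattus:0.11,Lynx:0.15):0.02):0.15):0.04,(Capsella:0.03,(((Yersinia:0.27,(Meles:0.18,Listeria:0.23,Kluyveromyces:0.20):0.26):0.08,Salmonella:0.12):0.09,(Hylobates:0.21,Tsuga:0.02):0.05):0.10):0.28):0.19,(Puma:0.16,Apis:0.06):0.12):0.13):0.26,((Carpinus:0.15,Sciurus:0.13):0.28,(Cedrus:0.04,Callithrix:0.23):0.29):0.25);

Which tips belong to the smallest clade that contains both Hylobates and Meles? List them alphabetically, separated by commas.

Hylobates, Kluyveromyces, Listeria, Meles, Salmonella, Tsuga, Yersinia

Tracing Hylobates: it sits inside (Hylobates,Tsuga).
Tracing Meles: it sits inside (Meles,Listeria,Kluyveromyces).
The smallest clade enclosing both is (((Yersinia,(Meles,Listeria,Kluyveromyces)),Salmonella),(Hylobates,Tsuga)); the answer is its 7 terminal taxa in alphabetical order.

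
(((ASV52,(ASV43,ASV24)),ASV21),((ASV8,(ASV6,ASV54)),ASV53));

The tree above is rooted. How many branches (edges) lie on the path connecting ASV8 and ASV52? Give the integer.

The MRCA of ASV8 and ASV52 is the root of the tree.
From ASV8 up to that node: 3 branches. From ASV52 up to the same node: 3 branches. Total: 3 + 3 = 6.

6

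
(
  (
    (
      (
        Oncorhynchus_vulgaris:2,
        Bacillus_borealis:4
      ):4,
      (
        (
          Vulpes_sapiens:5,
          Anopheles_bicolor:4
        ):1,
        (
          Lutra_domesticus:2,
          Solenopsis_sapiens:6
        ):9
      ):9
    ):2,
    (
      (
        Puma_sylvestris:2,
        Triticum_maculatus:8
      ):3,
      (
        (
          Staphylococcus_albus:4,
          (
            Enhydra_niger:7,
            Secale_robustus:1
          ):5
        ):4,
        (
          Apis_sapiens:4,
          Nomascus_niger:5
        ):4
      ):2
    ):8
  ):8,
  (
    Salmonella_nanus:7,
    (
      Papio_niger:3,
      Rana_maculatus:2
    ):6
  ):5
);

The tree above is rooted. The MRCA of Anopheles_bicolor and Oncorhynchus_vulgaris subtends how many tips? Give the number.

The MRCA of Anopheles_bicolor and Oncorhynchus_vulgaris is the node subtending ((Oncorhynchus_vulgaris,Bacillus_borealis),((Vulpes_sapiens,Anopheles_bicolor),(Lutra_domesticus,Solenopsis_sapiens))).
That clade contains 6 terminal taxa: Anopheles_bicolor, Bacillus_borealis, Lutra_domesticus, Oncorhynchus_vulgaris, Solenopsis_sapiens, Vulpes_sapiens.

6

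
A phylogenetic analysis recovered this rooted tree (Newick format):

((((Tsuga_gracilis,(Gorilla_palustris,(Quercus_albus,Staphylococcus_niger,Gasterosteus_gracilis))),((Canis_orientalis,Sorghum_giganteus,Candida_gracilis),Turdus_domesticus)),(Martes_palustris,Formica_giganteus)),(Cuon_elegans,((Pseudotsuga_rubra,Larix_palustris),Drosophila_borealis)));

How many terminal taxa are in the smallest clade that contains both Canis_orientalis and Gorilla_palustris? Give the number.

9

The MRCA of Canis_orientalis and Gorilla_palustris is the node subtending ((Tsuga_gracilis,(Gorilla_palustris,(Quercus_albus,Staphylococcus_niger,Gasterosteus_gracilis))),((Canis_orientalis,Sorghum_giganteus,Candida_gracilis),Turdus_domesticus)).
That clade contains 9 terminal taxa: Candida_gracilis, Canis_orientalis, Gasterosteus_gracilis, Gorilla_palustris, Quercus_albus, Sorghum_giganteus, Staphylococcus_niger, Tsuga_gracilis, Turdus_domesticus.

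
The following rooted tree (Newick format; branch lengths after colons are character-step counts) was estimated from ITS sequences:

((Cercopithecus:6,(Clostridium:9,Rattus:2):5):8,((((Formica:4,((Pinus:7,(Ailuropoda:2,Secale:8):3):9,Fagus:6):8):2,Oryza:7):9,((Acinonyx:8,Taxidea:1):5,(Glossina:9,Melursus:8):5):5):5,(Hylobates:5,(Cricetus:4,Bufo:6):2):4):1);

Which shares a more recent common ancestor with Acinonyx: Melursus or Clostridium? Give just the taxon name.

The MRCA of Acinonyx and Melursus subtends ((Acinonyx,Taxidea),(Glossina,Melursus)) (4 taxa).
The MRCA of Acinonyx and Clostridium is the root, subtending the entire tree (16 taxa).
The first is nested inside the second, so Acinonyx shares a more recent common ancestor with Melursus.

Melursus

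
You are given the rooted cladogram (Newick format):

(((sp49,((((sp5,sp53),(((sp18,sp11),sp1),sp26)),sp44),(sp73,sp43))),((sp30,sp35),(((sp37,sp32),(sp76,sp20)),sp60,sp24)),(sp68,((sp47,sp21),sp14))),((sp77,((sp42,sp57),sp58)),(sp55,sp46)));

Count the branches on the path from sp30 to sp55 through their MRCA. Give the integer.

7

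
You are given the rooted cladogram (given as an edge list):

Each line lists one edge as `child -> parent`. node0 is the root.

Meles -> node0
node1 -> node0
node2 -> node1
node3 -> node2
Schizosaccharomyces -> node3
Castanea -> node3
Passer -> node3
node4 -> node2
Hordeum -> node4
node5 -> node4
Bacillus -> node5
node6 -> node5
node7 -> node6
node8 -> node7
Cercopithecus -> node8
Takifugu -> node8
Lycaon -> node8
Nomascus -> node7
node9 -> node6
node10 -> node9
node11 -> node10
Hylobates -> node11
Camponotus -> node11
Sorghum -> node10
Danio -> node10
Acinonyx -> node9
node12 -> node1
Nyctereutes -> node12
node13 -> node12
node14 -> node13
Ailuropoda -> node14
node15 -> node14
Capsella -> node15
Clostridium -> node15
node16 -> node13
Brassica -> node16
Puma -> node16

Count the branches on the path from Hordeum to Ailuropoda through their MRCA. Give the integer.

The MRCA of Hordeum and Ailuropoda is the node subtending (((Schizosaccharomyces,Castanea,Passer),(Hordeum,(Bacillus,(((Cercopithecus,Takifugu,Lycaon),Nomascus),(((Hylobates,Camponotus),Sorghum,Danio),Acinonyx))))),(Nyctereutes,((Ailuropoda,(Capsella,Clostridium)),(Brassica,Puma)))).
From Hordeum up to that node: 3 branches. From Ailuropoda up to the same node: 4 branches. Total: 3 + 4 = 7.

7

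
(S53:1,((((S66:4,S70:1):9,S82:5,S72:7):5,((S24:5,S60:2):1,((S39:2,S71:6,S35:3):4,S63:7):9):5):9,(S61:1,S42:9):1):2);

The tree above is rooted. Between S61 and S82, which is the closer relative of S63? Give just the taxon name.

S82

The MRCA of S63 and S82 subtends (((S66,S70),S82,S72),((S24,S60),((S39,S71,S35),S63))) (10 taxa).
The MRCA of S63 and S61 subtends ((((S66,S70),S82,S72),((S24,S60),((S39,S71,S35),S63))),(S61,S42)) (12 taxa).
The first is nested inside the second, so S63 shares a more recent common ancestor with S82.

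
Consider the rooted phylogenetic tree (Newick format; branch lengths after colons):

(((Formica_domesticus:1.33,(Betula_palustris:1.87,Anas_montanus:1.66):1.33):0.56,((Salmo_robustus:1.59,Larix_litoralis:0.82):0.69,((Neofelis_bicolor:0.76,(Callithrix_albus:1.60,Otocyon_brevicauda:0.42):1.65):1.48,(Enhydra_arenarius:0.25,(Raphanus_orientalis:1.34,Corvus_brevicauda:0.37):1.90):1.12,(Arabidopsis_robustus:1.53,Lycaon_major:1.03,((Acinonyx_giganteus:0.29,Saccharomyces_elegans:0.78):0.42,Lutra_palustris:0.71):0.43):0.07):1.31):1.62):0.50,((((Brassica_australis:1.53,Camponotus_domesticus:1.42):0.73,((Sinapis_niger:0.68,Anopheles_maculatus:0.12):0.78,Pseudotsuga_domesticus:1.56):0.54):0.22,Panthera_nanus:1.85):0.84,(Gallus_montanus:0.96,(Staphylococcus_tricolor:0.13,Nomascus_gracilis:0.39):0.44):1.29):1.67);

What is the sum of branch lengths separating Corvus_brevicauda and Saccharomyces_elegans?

The path runs Corvus_brevicauda → … → MRCA → … → Saccharomyces_elegans; the MRCA is the node subtending ((Neofelis_bicolor,(Callithrix_albus,Otocyon_brevicauda)),(Enhydra_arenarius,(Raphanus_orientalis,Corvus_brevicauda)),(Arabidopsis_robustus,Lycaon_major,((Acinonyx_giganteus,Saccharomyces_elegans),Lutra_palustris))).
Branch lengths along that path: 0.37 + 1.90 + 1.12 + 0.07 + 0.43 + 0.42 + 0.78 = 5.09.

5.09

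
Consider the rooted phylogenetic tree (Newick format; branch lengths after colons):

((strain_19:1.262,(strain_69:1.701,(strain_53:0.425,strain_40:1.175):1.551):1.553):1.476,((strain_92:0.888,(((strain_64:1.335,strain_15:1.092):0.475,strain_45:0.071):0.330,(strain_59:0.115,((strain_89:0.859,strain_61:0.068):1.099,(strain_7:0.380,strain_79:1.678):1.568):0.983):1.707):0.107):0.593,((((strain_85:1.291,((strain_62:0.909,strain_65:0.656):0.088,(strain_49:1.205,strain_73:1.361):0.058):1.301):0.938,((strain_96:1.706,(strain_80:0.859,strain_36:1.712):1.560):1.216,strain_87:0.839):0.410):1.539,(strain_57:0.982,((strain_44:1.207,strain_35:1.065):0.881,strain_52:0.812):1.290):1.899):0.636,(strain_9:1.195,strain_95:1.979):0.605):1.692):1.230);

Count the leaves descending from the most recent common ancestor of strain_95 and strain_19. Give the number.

28

The MRCA of strain_95 and strain_19 is the root, so the clade is the entire tree.
That clade contains 28 terminal taxa: strain_15, strain_19, strain_35, strain_36, strain_40, strain_44, strain_45, strain_49, strain_52, strain_53, strain_57, strain_59, strain_61, strain_62, strain_64, strain_65, strain_69, strain_7, strain_73, strain_79, strain_80, strain_85, strain_87, strain_89, strain_9, strain_92, strain_95, strain_96.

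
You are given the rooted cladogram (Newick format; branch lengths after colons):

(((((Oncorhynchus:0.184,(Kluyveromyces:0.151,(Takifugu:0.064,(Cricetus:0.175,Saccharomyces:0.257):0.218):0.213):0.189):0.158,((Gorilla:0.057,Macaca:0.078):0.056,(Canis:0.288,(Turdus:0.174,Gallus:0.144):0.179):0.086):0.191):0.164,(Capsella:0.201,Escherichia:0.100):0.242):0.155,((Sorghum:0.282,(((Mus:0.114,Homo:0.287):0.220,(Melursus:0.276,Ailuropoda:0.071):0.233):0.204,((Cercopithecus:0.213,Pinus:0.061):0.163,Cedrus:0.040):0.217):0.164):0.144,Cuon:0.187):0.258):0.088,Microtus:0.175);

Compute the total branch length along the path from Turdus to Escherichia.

The path runs Turdus → … → MRCA → … → Escherichia; the MRCA is the node subtending (((Oncorhynchus,(Kluyveromyces,(Takifugu,(Cricetus,Saccharomyces)))),((Gorilla,Macaca),(Canis,(Turdus,Gallus)))),(Capsella,Escherichia)).
Branch lengths along that path: 0.174 + 0.179 + 0.086 + 0.191 + 0.164 + 0.242 + 0.100 = 1.136.

1.136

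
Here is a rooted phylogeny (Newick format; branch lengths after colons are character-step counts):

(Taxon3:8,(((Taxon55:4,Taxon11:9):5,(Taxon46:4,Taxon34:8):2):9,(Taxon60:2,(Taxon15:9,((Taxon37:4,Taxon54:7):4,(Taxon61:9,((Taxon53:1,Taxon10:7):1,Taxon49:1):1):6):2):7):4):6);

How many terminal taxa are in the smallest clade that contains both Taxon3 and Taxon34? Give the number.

13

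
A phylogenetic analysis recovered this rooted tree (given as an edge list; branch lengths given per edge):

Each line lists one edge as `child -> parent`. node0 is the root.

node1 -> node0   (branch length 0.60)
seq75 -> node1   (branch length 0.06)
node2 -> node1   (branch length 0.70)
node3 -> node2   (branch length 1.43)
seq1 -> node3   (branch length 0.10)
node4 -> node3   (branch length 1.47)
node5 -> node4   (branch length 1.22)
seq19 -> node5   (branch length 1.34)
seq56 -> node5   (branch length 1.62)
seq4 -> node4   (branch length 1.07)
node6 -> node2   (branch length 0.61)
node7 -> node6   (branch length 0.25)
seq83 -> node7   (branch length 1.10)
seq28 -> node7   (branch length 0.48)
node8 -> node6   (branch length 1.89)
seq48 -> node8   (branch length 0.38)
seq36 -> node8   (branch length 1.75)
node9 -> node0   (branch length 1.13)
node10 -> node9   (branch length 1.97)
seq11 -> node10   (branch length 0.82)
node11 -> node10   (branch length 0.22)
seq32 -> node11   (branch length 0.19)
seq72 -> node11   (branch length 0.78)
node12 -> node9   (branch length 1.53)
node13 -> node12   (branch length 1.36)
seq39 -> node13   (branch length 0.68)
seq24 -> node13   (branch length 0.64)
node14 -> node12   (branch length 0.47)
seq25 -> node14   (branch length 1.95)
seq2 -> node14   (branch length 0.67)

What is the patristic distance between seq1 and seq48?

4.41

The path runs seq1 → … → MRCA → … → seq48; the MRCA is the node subtending ((seq1,((seq19,seq56),seq4)),((seq83,seq28),(seq48,seq36))).
Branch lengths along that path: 0.10 + 1.43 + 0.61 + 1.89 + 0.38 = 4.41.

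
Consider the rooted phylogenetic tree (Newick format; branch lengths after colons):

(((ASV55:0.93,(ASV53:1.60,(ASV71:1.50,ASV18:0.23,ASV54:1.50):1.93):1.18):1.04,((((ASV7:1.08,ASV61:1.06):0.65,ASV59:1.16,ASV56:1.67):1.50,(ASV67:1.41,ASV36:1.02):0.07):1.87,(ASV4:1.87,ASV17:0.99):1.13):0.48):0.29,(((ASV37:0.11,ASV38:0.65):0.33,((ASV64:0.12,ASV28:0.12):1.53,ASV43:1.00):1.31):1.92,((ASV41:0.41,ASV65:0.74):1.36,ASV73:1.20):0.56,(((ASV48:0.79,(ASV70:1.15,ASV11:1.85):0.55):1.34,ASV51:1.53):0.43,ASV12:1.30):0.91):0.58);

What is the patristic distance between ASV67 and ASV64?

9.58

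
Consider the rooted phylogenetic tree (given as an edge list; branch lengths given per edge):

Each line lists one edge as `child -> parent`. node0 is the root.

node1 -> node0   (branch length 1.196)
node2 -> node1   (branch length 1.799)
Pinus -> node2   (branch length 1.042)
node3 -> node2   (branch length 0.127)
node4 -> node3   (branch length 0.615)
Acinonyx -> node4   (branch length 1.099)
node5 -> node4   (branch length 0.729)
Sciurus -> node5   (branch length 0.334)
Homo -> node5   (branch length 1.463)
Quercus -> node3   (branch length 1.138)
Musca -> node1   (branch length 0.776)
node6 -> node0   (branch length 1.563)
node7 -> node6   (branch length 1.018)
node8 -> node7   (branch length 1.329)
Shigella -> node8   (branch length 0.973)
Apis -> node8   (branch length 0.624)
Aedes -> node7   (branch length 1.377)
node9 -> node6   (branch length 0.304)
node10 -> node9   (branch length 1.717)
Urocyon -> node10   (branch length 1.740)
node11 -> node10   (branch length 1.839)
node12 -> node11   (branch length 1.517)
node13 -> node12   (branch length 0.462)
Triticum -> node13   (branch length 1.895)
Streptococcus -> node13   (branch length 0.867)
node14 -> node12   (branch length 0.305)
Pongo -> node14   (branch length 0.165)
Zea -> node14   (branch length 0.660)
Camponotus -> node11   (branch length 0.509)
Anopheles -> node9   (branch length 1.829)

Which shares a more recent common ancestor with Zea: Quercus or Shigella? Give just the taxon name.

Shigella

The MRCA of Zea and Shigella subtends (((Shigella,Apis),Aedes),((Urocyon,(((Triticum,Streptococcus),(Pongo,Zea)),Camponotus)),Anopheles)) (10 taxa).
The MRCA of Zea and Quercus is the root, subtending the entire tree (16 taxa).
The first is nested inside the second, so Zea shares a more recent common ancestor with Shigella.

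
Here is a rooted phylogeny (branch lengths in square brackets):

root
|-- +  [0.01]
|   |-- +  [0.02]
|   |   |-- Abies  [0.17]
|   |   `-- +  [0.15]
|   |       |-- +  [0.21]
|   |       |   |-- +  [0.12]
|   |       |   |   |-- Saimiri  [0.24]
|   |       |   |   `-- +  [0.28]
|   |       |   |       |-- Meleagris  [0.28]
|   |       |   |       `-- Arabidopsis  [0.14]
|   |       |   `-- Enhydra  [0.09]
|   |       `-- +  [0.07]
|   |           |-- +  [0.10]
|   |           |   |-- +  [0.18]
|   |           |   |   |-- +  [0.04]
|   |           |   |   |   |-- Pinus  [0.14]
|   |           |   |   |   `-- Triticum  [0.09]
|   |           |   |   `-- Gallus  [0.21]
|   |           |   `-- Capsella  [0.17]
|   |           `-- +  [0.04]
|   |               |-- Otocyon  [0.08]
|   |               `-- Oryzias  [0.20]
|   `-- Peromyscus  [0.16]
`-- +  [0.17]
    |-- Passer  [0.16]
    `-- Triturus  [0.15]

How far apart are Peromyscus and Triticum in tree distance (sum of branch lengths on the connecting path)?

0.81

The path runs Peromyscus → … → MRCA → … → Triticum; the MRCA is the node subtending ((Abies,(((Saimiri,(Meleagris,Arabidopsis)),Enhydra),((((Pinus,Triticum),Gallus),Capsella),(Otocyon,Oryzias)))),Peromyscus).
Branch lengths along that path: 0.16 + 0.02 + 0.15 + 0.07 + 0.10 + 0.18 + 0.04 + 0.09 = 0.81.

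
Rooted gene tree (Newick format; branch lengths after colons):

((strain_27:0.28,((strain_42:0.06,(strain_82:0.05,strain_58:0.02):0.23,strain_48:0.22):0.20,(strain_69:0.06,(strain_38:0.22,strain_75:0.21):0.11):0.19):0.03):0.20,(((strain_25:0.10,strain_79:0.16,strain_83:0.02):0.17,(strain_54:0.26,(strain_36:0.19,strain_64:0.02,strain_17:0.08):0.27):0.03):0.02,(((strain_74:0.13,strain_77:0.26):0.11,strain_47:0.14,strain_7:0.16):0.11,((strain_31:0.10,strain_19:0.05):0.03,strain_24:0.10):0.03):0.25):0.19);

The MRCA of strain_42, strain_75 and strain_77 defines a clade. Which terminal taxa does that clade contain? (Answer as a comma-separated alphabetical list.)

strain_17, strain_19, strain_24, strain_25, strain_27, strain_31, strain_36, strain_38, strain_42, strain_47, strain_48, strain_54, strain_58, strain_64, strain_69, strain_7, strain_74, strain_75, strain_77, strain_79, strain_82, strain_83

Tracing strain_42: it sits inside (strain_42,(strain_82,strain_58),strain_48).
Tracing strain_75: it sits inside (strain_38,strain_75).
Tracing strain_77: it sits inside (strain_74,strain_77).
The smallest clade enclosing all 3 is the whole tree (their MRCA is the root), so the answer is all 22 tips in alphabetical order.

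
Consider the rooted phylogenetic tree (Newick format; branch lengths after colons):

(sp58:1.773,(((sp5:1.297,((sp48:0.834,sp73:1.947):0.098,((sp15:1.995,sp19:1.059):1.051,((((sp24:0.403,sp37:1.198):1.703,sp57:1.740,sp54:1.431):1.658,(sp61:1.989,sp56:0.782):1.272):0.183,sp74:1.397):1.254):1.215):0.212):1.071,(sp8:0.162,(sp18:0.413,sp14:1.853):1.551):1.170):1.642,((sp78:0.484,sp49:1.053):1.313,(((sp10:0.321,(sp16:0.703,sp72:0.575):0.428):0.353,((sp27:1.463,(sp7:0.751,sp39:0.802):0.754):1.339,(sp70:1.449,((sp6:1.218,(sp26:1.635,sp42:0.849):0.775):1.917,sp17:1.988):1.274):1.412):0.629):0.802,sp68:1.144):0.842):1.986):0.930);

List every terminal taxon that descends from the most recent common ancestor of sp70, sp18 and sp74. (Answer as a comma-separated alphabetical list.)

Tracing sp70: it sits inside (sp70,((sp6,(sp26,sp42)),sp17)).
Tracing sp18: it sits inside (sp18,sp14).
Tracing sp74: it sits inside ((((sp24,sp37),sp57,sp54),(sp61,sp56)),sp74).
The smallest clade enclosing all 3 is (((sp5,((sp48,sp73),((sp15,sp19),((((sp24,sp37),sp57,sp54),(sp61,sp56)),sp74)))),(sp8,(sp18,sp14))),((sp78,sp49),(((sp10,(sp16,sp72)),((sp27,(sp7,sp39)),(sp70,((sp6,(sp26,sp42)),sp17)))),sp68))); the answer is its 29 terminal taxa in alphabetical order.

sp10, sp14, sp15, sp16, sp17, sp18, sp19, sp24, sp26, sp27, sp37, sp39, sp42, sp48, sp49, sp5, sp54, sp56, sp57, sp6, sp61, sp68, sp7, sp70, sp72, sp73, sp74, sp78, sp8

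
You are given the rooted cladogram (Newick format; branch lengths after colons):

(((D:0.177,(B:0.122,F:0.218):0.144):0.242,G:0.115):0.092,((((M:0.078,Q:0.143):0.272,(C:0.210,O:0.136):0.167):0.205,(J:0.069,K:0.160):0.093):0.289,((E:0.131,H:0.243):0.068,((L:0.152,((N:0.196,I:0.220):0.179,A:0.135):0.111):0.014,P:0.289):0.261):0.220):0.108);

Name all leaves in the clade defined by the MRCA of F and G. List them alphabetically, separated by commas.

B, D, F, G

Tracing F: it sits inside (B,F).
Tracing G: it sits inside ((D,(B,F)),G).
The smallest clade enclosing both is ((D,(B,F)),G); the answer is its 4 terminal taxa in alphabetical order.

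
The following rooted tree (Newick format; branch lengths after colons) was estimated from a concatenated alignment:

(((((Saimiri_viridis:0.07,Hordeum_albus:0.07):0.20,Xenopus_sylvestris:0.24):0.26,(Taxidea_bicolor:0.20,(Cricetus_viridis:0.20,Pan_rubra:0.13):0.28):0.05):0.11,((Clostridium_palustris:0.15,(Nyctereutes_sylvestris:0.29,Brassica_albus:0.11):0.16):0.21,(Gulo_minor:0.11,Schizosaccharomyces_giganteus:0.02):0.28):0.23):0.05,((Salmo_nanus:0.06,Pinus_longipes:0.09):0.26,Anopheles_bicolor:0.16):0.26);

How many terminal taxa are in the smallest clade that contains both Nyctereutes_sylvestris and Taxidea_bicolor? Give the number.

11

The MRCA of Nyctereutes_sylvestris and Taxidea_bicolor is the node subtending ((((Saimiri_viridis,Hordeum_albus),Xenopus_sylvestris),(Taxidea_bicolor,(Cricetus_viridis,Pan_rubra))),((Clostridium_palustris,(Nyctereutes_sylvestris,Brassica_albus)),(Gulo_minor,Schizosaccharomyces_giganteus))).
That clade contains 11 terminal taxa: Brassica_albus, Clostridium_palustris, Cricetus_viridis, Gulo_minor, Hordeum_albus, Nyctereutes_sylvestris, Pan_rubra, Saimiri_viridis, Schizosaccharomyces_giganteus, Taxidea_bicolor, Xenopus_sylvestris.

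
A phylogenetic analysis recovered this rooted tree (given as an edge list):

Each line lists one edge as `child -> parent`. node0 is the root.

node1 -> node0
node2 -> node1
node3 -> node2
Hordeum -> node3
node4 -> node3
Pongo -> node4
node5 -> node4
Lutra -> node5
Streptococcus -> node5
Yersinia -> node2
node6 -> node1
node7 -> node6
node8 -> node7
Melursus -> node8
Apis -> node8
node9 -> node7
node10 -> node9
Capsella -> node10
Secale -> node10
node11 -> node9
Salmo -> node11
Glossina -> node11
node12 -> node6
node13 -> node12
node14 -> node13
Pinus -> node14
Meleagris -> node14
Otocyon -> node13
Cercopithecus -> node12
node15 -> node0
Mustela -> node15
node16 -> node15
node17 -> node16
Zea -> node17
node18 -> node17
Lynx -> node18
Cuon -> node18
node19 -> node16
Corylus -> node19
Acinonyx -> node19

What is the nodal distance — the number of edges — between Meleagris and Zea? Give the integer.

10

The MRCA of Meleagris and Zea is the root of the tree.
From Meleagris up to that node: 6 branches. From Zea up to the same node: 4 branches. Total: 6 + 4 = 10.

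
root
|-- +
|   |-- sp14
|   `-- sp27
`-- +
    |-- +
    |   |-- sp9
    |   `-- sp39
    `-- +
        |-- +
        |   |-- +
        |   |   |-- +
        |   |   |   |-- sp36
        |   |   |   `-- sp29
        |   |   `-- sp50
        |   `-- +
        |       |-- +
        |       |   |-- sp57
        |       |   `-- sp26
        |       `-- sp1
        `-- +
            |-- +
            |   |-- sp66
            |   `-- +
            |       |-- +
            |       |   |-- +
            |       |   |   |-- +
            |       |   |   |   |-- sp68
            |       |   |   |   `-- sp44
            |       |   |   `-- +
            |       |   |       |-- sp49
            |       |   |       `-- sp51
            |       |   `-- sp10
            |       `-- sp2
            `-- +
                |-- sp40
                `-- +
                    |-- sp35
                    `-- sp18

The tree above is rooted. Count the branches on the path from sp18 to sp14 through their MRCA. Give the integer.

8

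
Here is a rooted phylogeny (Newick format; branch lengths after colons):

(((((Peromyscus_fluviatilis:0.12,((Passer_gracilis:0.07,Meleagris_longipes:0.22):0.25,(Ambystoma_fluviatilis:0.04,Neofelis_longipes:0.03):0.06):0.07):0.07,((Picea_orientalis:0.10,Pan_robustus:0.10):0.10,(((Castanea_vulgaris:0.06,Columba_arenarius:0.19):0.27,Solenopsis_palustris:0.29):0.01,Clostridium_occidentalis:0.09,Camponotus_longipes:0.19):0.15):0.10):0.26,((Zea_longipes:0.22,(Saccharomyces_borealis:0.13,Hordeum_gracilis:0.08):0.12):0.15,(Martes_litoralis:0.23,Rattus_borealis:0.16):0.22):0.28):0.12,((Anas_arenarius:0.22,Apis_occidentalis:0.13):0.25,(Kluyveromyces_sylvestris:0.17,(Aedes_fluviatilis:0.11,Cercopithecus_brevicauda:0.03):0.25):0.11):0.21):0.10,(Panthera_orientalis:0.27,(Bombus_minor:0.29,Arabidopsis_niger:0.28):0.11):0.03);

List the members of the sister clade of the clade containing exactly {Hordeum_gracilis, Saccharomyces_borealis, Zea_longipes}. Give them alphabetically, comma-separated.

Martes_litoralis, Rattus_borealis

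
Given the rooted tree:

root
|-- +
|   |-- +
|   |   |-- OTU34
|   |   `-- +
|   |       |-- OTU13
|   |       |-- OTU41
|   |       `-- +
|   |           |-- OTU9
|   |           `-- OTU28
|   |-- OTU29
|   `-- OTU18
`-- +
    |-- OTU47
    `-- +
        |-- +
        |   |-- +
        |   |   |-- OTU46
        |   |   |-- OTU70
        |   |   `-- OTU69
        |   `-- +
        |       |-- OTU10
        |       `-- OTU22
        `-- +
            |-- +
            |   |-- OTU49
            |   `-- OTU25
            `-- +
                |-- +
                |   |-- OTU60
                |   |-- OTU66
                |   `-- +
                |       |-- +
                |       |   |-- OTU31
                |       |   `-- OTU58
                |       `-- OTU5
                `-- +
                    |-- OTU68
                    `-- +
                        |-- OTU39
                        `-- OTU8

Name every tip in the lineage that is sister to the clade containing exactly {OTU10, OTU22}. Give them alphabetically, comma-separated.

OTU46, OTU69, OTU70

The clade containing exactly {OTU10, OTU22} attaches to the tree at the node subtending ((OTU46,OTU70,OTU69),(OTU10,OTU22)).
The other lineage descending from that same node — the sister group — is (OTU46,OTU70,OTU69); its 3 tips in alphabetical order are the answer.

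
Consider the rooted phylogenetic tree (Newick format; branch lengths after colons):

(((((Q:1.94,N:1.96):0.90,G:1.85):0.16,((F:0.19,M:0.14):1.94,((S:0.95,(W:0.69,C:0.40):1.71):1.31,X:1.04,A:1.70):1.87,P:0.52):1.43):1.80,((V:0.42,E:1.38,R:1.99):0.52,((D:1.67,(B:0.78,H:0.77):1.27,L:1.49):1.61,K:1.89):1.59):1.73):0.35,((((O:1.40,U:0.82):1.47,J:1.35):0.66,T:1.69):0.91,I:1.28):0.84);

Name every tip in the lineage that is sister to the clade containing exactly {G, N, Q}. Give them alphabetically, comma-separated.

A, C, F, M, P, S, W, X

The clade containing exactly {G, N, Q} attaches to the tree at the node subtending (((Q,N),G),((F,M),((S,(W,C)),X,A),P)).
The other lineage descending from that same node — the sister group — is ((F,M),((S,(W,C)),X,A),P); its 8 tips in alphabetical order are the answer.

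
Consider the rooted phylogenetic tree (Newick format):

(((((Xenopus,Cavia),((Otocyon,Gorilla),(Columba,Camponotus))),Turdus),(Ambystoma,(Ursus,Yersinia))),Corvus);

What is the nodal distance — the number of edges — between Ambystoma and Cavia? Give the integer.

6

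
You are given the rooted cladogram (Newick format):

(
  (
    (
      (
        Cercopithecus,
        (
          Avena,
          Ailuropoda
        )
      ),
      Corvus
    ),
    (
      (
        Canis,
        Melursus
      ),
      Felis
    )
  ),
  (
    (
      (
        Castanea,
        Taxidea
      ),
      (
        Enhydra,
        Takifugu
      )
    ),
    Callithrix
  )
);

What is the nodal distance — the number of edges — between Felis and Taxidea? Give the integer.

7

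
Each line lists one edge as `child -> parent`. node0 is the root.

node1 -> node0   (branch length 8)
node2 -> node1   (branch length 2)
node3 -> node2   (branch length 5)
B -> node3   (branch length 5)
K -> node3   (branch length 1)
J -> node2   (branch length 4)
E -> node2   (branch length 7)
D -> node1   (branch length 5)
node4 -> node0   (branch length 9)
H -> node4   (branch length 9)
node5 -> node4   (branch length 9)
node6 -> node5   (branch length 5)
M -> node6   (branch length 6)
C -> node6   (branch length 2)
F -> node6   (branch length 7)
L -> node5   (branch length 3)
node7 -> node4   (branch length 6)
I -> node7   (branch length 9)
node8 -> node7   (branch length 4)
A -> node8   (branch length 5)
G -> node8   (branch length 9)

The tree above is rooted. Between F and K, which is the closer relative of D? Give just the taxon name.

The MRCA of D and K subtends (((B,K),J,E),D) (5 taxa).
The MRCA of D and F is the root, subtending the entire tree (13 taxa).
The first is nested inside the second, so D shares a more recent common ancestor with K.

K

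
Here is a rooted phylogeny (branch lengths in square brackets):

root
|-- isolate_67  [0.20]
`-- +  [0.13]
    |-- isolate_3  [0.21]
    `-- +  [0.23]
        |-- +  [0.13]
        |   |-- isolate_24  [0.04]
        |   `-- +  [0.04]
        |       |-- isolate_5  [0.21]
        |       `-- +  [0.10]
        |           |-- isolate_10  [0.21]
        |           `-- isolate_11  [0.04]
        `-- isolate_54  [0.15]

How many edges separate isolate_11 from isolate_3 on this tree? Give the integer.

6

The MRCA of isolate_11 and isolate_3 is the node subtending (isolate_3,((isolate_24,(isolate_5,(isolate_10,isolate_11))),isolate_54)).
From isolate_11 up to that node: 5 branches. From isolate_3 up to the same node: 1 branch. Total: 5 + 1 = 6.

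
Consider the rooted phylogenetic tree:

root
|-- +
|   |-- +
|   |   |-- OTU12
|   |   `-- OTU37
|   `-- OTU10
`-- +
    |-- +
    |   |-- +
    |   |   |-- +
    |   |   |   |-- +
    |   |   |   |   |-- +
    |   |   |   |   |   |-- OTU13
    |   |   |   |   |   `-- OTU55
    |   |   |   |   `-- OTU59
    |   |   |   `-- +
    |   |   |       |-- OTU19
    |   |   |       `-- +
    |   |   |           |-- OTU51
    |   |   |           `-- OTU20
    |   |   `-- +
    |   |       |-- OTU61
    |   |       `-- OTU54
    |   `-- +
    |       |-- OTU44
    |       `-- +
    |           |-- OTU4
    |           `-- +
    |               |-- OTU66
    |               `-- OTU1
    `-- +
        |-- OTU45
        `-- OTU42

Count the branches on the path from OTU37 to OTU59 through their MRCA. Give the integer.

9

The MRCA of OTU37 and OTU59 is the root of the tree.
From OTU37 up to that node: 3 branches. From OTU59 up to the same node: 6 branches. Total: 3 + 6 = 9.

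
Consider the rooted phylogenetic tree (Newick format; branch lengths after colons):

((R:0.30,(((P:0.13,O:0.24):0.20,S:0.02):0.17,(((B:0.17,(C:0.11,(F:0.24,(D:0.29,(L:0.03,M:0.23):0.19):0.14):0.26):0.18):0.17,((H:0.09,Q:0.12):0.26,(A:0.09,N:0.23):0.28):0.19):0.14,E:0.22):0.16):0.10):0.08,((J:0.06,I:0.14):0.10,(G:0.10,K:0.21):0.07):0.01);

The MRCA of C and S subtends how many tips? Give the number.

14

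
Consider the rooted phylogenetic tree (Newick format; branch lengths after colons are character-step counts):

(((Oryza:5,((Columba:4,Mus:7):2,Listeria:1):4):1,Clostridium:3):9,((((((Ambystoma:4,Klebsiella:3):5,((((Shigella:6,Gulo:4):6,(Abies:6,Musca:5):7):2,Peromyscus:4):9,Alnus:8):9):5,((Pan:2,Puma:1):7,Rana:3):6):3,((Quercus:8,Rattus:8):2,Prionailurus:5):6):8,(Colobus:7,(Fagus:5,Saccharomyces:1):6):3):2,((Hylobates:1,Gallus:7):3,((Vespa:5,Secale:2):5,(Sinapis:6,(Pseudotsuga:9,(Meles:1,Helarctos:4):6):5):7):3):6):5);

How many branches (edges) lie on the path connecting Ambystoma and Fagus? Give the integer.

8

The MRCA of Ambystoma and Fagus is the node subtending (((((Ambystoma,Klebsiella),((((Shigella,Gulo),(Abies,Musca)),Peromyscus),Alnus)),((Pan,Puma),Rana)),((Quercus,Rattus),Prionailurus)),(Colobus,(Fagus,Saccharomyces))).
From Ambystoma up to that node: 5 branches. From Fagus up to the same node: 3 branches. Total: 5 + 3 = 8.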